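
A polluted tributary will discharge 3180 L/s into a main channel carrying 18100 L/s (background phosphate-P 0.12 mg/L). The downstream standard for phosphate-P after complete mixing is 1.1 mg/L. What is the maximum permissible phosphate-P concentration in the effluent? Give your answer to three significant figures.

At the limit, (Qr·Cr + Qe·Cₑ)/(Qr + Qe) = 1.1:
Cₑ = (21280·1.1 − 18100·0.1200) / 3180 = 6.678 mg/L.

6.68 mg/L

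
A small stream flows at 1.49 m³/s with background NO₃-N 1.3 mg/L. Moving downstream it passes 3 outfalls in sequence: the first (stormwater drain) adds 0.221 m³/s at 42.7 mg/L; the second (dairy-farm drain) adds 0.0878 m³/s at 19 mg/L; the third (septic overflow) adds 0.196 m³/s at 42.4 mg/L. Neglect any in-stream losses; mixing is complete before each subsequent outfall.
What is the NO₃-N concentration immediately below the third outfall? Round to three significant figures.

10.7 mg/L

Below outfall 1: Q → 1.711 m³/s, C = (1.490·1.300 + 0.2210·42.70)/1.711 = 6.647 mg/L.
Below outfall 2: Q → 1.799 m³/s, C = (1.711·6.647 + 0.08780·19.00)/1.799 = 7.250 mg/L.
Below outfall 3: Q → 1.995 m³/s, C = (1.799·7.250 + 0.1960·42.40)/1.995 = 10.70 mg/L.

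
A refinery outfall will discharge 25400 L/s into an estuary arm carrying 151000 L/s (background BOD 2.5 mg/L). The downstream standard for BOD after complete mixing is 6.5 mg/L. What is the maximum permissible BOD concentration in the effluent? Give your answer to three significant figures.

At the limit, (Qr·Cr + Qe·Cₑ)/(Qr + Qe) = 6.5:
Cₑ = (176400·6.5 − 151000·2.500) / 25400 = 30.28 mg/L.

30.3 mg/L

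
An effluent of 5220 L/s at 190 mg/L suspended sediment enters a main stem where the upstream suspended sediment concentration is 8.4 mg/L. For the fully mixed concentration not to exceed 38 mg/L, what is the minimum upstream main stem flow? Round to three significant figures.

26800 L/s

Set C_mix = 38: (Q·8.400 + 5220·190.0) / (Q + 5220) = 38
→ Q = 5220·(190.0 − 38)/(38 − 8.400) = 26810 L/s.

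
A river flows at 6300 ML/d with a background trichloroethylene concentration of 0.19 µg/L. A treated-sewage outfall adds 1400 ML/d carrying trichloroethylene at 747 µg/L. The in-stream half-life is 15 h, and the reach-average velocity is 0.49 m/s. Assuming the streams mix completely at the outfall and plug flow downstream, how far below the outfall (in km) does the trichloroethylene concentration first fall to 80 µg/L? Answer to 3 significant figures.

Flow-weighted average: C = (6300·0.1900 + 1400·747.0) / 7700 = 1047000/7700 = 136.0 µg/L.
Half-life 15 h → k = ln 2 / 15 = 0.04621 h⁻¹ = 1.109 d⁻¹.
Set 136.0·exp(−k·t) = 80 → t = ln(136.0/80)/k = 41320 s = 11.48 h.
Distance = v·t = 0.49·41320 = 20250 m = 20.25 km.

20.2 km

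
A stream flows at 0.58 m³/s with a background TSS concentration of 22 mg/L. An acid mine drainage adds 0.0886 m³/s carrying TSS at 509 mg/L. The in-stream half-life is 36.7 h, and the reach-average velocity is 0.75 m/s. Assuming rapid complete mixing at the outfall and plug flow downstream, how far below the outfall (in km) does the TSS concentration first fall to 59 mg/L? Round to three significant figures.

Flow-weighted average: C = (0.5800·22.00 + 0.08860·509.0) / 0.6686 = 57.86/0.6686 = 86.54 mg/L.
Half-life 36.7 h → k = ln 2 / 36.7 = 0.01889 h⁻¹ = 0.4533 d⁻¹.
Set 86.54·exp(−k·t) = 59 → t = ln(86.54/59)/k = 73010 s = 20.28 h.
Distance = v·t = 0.75·73010 = 54750 m = 54.75 km.

54.8 km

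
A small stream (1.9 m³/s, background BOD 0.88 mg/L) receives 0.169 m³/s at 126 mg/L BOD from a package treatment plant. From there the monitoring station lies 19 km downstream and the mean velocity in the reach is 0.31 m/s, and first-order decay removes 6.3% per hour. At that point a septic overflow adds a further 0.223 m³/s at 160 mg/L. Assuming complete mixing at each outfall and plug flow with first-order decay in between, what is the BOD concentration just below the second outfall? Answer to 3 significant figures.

After mixing, C = (1.900·0.8800 + 0.1690·126.0) / 2.069 = 22.97/2.069 = 11.10 mg/L; combined flow 2.069 m³/s.
Travel time t = 19·1000 / 0.31 = 61290 s = 17.03 h.
6.3%/h lost → k = −ln(1 − 0.063) = 0.06507 h⁻¹.
Applying C = C₀e^(−kt): 11.10 × 0.3303 = 3.666 mg/L.
At the second outfall, C = (2.069·3.666 + 0.2230·160.0) / (2.069 + 0.2230) = 18.88 mg/L.

18.9 mg/L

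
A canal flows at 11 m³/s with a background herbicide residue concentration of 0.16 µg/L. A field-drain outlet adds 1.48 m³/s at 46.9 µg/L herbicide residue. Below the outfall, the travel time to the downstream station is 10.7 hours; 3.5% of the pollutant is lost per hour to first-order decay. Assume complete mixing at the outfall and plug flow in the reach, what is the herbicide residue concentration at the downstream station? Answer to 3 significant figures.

Conservation of mass: C = (11.00·0.1600 + 1.480·46.90) / 12.48 = 71.17/12.48 = 5.703 µg/L.
3.5%/h lost → k = −ln(1 − 0.035) = 0.03563 h⁻¹.
Decay over the reach: 5.703·exp(−kt) = 5.703·0.6830 = 3.895 µg/L.

3.90 µg/L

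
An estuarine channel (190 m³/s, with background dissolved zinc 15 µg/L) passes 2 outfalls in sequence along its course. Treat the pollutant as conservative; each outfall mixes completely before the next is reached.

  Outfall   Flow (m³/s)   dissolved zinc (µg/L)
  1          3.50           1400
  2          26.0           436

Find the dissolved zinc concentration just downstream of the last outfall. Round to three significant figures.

Below outfall 1: Q → 193.5 m³/s, C = (190.0·15.00 + 3.500·1400)/193.5 = 40.05 µg/L.
Below outfall 2: Q → 219.5 m³/s, C = (193.5·40.05 + 26.00·436.0)/219.5 = 86.95 µg/L.

87.0 µg/L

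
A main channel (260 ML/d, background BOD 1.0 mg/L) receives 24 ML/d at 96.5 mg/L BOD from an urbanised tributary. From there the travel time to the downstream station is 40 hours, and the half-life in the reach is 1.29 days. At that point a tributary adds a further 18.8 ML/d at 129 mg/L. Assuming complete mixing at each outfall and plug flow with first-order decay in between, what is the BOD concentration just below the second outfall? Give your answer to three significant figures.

After mixing, C = (260.0·1.000 + 24.00·96.50) / 284.0 = 2576/284.0 = 9.070 mg/L; combined flow 284.0 ML/d.
Half-life 1.29 d → k = ln 2 / 1.29 = 0.5373 d⁻¹.
Applying C = C₀e^(−kt): 9.070 × 0.4084 = 3.704 mg/L.
Second outfall: C = (284.0·3.704 + 18.80·129.0)/302.8 = 11.48 mg/L.

11.5 mg/L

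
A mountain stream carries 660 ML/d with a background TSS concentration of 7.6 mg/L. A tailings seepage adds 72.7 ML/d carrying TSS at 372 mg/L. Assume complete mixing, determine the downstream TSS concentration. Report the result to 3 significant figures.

43.8 mg/L

Mass balance: C = (660.0·7.600 + 72.70·372.0) / 732.7 = 32060/732.7 = 43.76 mg/L.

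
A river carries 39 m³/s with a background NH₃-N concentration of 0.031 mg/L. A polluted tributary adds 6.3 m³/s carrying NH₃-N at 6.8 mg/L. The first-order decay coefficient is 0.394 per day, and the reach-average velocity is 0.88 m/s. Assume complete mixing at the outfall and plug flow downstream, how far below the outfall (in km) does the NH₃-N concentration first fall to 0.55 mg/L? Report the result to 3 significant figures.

Mixed concentration C = ΣQC/ΣQ = (39.00·0.03100 + 6.300·6.800) / 45.30 = 44.05/45.30 = 0.9724 mg/L.
Set 0.9724·exp(−k·t) = 0.55 → t = ln(0.9724/0.55)/k = 125000 s = 34.71 h.
Distance = v·t = 0.88·125000 = 110000 m = 110.0 km.

110 km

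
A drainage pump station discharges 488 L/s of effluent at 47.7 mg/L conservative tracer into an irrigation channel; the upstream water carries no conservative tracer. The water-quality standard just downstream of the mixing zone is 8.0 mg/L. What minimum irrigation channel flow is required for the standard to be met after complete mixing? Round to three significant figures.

2420 L/s

Set C_mix = 8.0: (Q·0 + 488.0·47.70) / (Q + 488.0) = 8.0
→ Q = 488.0·(47.70 − 8.0)/(8.0 − 0) = 2422 L/s.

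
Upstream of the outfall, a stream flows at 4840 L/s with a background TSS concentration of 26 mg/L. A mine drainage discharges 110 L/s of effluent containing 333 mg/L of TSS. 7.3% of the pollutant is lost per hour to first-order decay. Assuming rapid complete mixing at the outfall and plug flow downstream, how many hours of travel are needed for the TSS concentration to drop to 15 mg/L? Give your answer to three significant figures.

Mass balance: C = (4840·26.00 + 110.0·333.0) / 4950 = 162500/4950 = 32.82 mg/L.
7.3%/h lost → k = −ln(1 − 0.073) = 0.07580 h⁻¹.
32.82·exp(−k·t) = 15 → t = ln(32.82/15)/k = 37190 s = 10.33 h.

10.3 h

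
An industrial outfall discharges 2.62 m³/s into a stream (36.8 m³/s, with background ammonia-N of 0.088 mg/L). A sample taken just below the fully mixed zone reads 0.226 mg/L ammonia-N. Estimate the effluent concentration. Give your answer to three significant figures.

2.16 mg/L

Mass balance: 36.80·0.08800 + 2.620·Cₑ = 39.42·0.2260
→ Cₑ = (39.42·0.2260 − 36.80·0.08800) / 2.620 = 2.164 mg/L.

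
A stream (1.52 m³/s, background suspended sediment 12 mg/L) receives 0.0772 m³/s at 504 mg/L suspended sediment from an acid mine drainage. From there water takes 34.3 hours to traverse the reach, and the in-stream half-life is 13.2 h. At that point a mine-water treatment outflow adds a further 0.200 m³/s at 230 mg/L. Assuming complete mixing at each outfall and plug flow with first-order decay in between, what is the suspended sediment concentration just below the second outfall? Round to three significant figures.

30.8 mg/L

Conservation of mass: C = (1.520·12.00 + 0.07720·504.0) / 1.597 = 57.15/1.597 = 35.78 mg/L; combined flow 1.597 m³/s.
Half-life 13.2 h → k = ln 2 / 13.2 = 0.05251 h⁻¹ = 1.260 d⁻¹.
First-order decay: C = 35.78·exp(−k·t) = 35.78·0.1651 = 5.908 mg/L.
At the second outfall, C = (1.597·5.908 + 0.2000·230.0) / (1.597 + 0.2000) = 30.85 mg/L.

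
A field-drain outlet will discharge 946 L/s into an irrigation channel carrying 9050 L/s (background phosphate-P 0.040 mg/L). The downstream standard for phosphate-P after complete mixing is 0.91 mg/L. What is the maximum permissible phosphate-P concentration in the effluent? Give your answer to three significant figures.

At the limit, (Qr·Cr + Qe·Cₑ)/(Qr + Qe) = 0.91:
Cₑ = (9996·0.91 − 9050·0.04000) / 946.0 = 9.233 mg/L.

9.23 mg/L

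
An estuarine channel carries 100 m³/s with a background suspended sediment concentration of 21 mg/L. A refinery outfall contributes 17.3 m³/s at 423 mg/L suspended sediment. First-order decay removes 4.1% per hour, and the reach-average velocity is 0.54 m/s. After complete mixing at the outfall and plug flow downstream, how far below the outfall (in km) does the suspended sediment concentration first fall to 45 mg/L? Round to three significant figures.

Mixed concentration C = ΣQC/ΣQ = (100.0·21.00 + 17.30·423.0) / 117.3 = 9418/117.3 = 80.29 mg/L.
4.1%/h lost → k = −ln(1 − 0.041) = 0.04186 h⁻¹.
Set 80.29·exp(−k·t) = 45 → t = ln(80.29/45)/k = 49790 s = 13.83 h.
Distance = v·t = 0.54·49790 = 26880 m = 26.88 km.

26.9 km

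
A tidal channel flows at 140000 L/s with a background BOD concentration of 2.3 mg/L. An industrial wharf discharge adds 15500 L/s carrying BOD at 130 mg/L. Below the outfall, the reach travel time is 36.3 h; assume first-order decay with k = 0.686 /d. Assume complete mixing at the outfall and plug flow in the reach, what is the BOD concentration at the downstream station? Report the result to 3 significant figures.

Mixed concentration C = ΣQC/ΣQ = (140000·2.300 + 15500·130.0) / 155500 = 2337000/155500 = 15.03 mg/L.
Decay over the reach: 15.03·exp(−kt) = 15.03·0.3543 = 5.325 mg/L.

5.32 mg/L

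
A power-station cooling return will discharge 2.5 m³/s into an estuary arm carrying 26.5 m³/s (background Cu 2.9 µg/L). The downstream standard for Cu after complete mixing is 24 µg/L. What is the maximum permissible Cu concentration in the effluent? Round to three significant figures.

At the limit, (Qr·Cr + Qe·Cₑ)/(Qr + Qe) = 24:
Cₑ = (29.00·24 − 26.50·2.900) / 2.500 = 247.7 µg/L.

248 µg/L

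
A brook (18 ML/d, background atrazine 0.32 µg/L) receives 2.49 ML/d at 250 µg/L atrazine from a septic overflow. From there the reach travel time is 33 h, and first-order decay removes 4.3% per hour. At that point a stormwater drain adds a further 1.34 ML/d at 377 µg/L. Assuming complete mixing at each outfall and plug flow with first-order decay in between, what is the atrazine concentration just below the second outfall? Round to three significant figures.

Mixed concentration C = ΣQC/ΣQ = (18.00·0.3200 + 2.490·250.0) / 20.49 = 628.3/20.49 = 30.66 µg/L; combined flow 20.49 ML/d.
4.3%/h lost → k = −ln(1 − 0.043) = 0.04395 h⁻¹.
First-order decay: C = 30.66·exp(−k·t) = 30.66·0.2345 = 7.189 µg/L.
Second outfall: C = (20.49·7.189 + 1.340·377.0)/21.83 = 29.89 µg/L.

29.9 µg/L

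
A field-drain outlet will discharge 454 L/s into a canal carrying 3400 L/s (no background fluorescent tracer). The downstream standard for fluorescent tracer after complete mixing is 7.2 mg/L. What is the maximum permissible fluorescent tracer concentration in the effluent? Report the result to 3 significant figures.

At the limit, (Qr·Cr + Qe·Cₑ)/(Qr + Qe) = 7.2:
Cₑ = (3854·7.2 − 3400·0) / 454.0 = 61.12 mg/L.

61.1 mg/L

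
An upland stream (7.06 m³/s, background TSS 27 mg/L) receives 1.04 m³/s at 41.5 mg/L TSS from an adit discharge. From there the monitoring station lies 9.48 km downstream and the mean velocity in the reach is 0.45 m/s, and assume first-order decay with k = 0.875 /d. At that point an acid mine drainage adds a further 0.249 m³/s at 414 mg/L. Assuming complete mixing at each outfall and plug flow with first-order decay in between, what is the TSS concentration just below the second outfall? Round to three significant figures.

After mixing, C = (7.060·27.00 + 1.040·41.50) / 8.100 = 233.8/8.100 = 28.86 mg/L; combined flow 8.100 m³/s.
Travel time t = 9.48·1000 / 0.45 = 21070 s = 5.852 h.
First-order decay: C = 28.86·exp(−k·t) = 28.86·0.8079 = 23.32 mg/L.
At the second outfall, C = (8.100·23.32 + 0.2490·414.0) / (8.100 + 0.2490) = 34.97 mg/L.

35.0 mg/L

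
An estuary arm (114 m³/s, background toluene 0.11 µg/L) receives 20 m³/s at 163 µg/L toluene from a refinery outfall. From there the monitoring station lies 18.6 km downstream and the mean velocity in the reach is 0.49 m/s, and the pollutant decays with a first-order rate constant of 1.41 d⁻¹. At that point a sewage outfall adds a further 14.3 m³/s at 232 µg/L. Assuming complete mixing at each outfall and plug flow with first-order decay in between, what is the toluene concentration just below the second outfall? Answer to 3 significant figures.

34.2 µg/L

After mixing, C = (114.0·0.1100 + 20.00·163.0) / 134.0 = 3273/134.0 = 24.42 µg/L; combined flow 134.0 m³/s.
Travel time t = 18.6·1000 / 0.49 = 37960 s = 10.54 h.
Applying C = C₀e^(−kt): 24.42 × 0.5382 = 13.14 µg/L.
Second outfall: C = (134.0·13.14 + 14.30·232.0)/148.3 = 34.25 µg/L.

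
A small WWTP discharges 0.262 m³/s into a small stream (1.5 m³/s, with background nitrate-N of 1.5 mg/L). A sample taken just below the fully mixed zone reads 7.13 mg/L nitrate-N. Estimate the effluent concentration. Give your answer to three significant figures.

Mass balance: 1.500·1.500 + 0.2620·Cₑ = 1.762·7.130
→ Cₑ = (1.762·7.130 − 1.500·1.500) / 0.2620 = 39.36 mg/L.

39.4 mg/L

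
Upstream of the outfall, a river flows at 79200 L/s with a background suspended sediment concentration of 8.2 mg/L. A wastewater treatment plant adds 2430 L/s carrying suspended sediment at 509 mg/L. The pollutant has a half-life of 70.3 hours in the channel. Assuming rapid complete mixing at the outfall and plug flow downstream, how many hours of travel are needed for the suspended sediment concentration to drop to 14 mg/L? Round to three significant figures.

After mixing, C = (79200·8.200 + 2430·509.0) / 81630 = 1886000/81630 = 23.11 mg/L.
Half-life 70.3 h → k = ln 2 / 70.3 = 0.009860 h⁻¹ = 0.2366 d⁻¹.
23.11·exp(−k·t) = 14 → t = ln(23.11/14)/k = 183000 s = 50.82 h.

50.8 h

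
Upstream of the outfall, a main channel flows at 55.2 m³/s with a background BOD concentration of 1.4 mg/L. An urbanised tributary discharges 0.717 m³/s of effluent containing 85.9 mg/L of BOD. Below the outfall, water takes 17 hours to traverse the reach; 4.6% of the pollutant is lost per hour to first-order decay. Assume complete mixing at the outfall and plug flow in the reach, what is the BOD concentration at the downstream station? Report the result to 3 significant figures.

1.12 mg/L

Flow-weighted average: C = (55.20·1.400 + 0.7170·85.90) / 55.92 = 138.9/55.92 = 2.484 mg/L.
4.6%/h lost → k = −ln(1 − 0.046) = 0.04709 h⁻¹.
Applying C = C₀e^(−kt): 2.484 × 0.4491 = 1.115 mg/L.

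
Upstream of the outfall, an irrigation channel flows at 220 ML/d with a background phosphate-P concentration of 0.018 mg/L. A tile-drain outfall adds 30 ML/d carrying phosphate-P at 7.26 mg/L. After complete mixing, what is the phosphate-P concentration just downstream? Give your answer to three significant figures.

0.887 mg/L

Mixed concentration C = ΣQC/ΣQ = (220.0·0.01800 + 30.00·7.260) / 250.0 = 221.8/250.0 = 0.8870 mg/L.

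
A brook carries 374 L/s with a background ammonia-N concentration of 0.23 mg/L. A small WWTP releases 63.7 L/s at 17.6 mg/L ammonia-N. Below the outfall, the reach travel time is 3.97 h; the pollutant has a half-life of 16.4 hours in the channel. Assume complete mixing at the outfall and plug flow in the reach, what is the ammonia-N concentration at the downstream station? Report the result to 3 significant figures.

2.33 mg/L

Conservation of mass: C = (374.0·0.2300 + 63.70·17.60) / 437.7 = 1207/437.7 = 2.758 mg/L.
Half-life 16.4 h → k = ln 2 / 16.4 = 0.04227 h⁻¹ = 1.014 d⁻¹.
Decay over the reach: 2.758·exp(−kt) = 2.758·0.8455 = 2.332 mg/L.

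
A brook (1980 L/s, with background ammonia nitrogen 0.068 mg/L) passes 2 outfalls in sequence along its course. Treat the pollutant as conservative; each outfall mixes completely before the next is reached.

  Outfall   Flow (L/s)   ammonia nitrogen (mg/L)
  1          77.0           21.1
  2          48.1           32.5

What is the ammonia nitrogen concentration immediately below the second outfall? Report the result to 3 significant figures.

Outfall 1: combined Q = 2057 L/s; C = (1980·0.06800 + 77.00·21.10)/2057 = 0.8553 mg/L.
Outfall 2: combined Q = 2105 L/s; C = (2057·0.8553 + 48.10·32.50)/2105 = 1.578 mg/L.

1.58 mg/L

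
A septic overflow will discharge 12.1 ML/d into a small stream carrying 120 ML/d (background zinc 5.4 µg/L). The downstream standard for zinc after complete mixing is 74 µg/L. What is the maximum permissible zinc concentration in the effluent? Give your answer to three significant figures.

At the limit, (Qr·Cr + Qe·Cₑ)/(Qr + Qe) = 74:
Cₑ = (132.1·74 − 120.0·5.400) / 12.10 = 754.3 µg/L.

754 µg/L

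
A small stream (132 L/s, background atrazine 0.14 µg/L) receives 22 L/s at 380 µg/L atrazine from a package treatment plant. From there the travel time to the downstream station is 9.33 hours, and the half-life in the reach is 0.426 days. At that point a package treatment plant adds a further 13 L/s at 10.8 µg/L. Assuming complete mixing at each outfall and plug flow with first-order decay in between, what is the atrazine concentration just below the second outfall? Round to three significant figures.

27.5 µg/L

Conservation of mass: C = (132.0·0.1400 + 22.00·380.0) / 154.0 = 8378/154.0 = 54.41 µg/L; combined flow 154.0 L/s.
Half-life 0.426 d → k = ln 2 / 0.426 = 1.627 d⁻¹.
Applying C = C₀e^(−kt): 54.41 × 0.5312 = 28.90 µg/L.
Second outfall: C = (154.0·28.90 + 13.00·10.80)/167.0 = 27.49 µg/L.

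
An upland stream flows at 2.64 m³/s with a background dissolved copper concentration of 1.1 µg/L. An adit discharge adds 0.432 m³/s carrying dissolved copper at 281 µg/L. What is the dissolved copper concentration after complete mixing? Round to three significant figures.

After mixing, C = (2.640·1.100 + 0.4320·281.0) / 3.072 = 124.3/3.072 = 40.46 µg/L.

40.5 µg/L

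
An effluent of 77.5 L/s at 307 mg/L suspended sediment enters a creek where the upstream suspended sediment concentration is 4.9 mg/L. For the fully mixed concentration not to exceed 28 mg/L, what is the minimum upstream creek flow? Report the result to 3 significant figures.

936 L/s

Set C_mix = 28: (Q·4.900 + 77.50·307.0) / (Q + 77.50) = 28
→ Q = 77.50·(307.0 − 28)/(28 − 4.900) = 936.0 L/s.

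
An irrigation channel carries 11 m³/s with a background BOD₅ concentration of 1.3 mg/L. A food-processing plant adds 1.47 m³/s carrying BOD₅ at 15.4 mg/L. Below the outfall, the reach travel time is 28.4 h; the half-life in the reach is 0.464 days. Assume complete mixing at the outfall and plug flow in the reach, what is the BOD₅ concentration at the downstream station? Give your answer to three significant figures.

Mass balance: C = (11.00·1.300 + 1.470·15.40) / 12.47 = 36.94/12.47 = 2.962 mg/L.
Half-life 0.464 d → k = ln 2 / 0.464 = 1.494 d⁻¹.
Decay over the reach: 2.962·exp(−kt) = 2.962·0.1707 = 0.5057 mg/L.

0.506 mg/L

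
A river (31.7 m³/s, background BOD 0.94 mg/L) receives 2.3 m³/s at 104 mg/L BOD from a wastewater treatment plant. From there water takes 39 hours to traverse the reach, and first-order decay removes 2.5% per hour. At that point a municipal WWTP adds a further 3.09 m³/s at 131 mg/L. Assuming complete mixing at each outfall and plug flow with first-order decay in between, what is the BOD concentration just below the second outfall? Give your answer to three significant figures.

Mixed concentration C = ΣQC/ΣQ = (31.70·0.9400 + 2.300·104.0) / 34.00 = 269.0/34.00 = 7.912 mg/L; combined flow 34.00 m³/s.
2.5%/h lost → k = −ln(1 − 0.025) = 0.02532 h⁻¹.
First-order decay: C = 7.912·exp(−k·t) = 7.912·0.3725 = 2.947 mg/L.
At the second outfall, C = (34.00·2.947 + 3.090·131.0) / (34.00 + 3.090) = 13.62 mg/L.

13.6 mg/L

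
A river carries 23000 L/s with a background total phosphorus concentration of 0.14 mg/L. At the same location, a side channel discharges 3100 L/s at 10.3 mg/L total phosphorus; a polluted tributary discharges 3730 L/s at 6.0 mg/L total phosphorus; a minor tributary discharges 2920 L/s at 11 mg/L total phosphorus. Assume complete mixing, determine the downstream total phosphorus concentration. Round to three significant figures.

Flow-weighted average: C = (23000·0.1400 + 3100·10.30 + 3730·6.000 + 2920·11.00) / 32750 = 89650/32750 = 2.737 mg/L.

2.74 mg/L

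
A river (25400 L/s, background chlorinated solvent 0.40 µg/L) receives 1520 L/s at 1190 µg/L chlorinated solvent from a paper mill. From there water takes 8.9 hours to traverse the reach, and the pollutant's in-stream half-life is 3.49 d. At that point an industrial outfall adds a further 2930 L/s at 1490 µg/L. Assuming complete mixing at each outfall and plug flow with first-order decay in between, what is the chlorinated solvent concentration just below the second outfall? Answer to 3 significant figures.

203 µg/L

Mixed concentration C = ΣQC/ΣQ = (25400·0.4000 + 1520·1190) / 26920 = 1819000/26920 = 67.57 µg/L; combined flow 26920 L/s.
Half-life 3.49 d → k = ln 2 / 3.49 = 0.1986 d⁻¹.
Decay over the reach: 67.57·exp(−kt) = 67.57·0.9290 = 62.77 µg/L.
Second outfall: C = (26920·62.77 + 2930·1490)/29850 = 202.9 µg/L.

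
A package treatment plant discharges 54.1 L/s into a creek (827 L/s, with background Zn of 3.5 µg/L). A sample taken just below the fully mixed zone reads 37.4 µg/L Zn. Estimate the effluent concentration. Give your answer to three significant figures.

556 µg/L

Mass balance: 827.0·3.500 + 54.10·Cₑ = 881.1·37.40
→ Cₑ = (881.1·37.40 − 827.0·3.500) / 54.10 = 555.6 µg/L.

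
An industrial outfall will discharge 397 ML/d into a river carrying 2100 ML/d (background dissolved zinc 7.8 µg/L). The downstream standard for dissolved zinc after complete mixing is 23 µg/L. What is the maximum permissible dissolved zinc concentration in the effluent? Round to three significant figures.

At the limit, (Qr·Cr + Qe·Cₑ)/(Qr + Qe) = 23:
Cₑ = (2497·23 − 2100·7.800) / 397.0 = 103.4 µg/L.

103 µg/L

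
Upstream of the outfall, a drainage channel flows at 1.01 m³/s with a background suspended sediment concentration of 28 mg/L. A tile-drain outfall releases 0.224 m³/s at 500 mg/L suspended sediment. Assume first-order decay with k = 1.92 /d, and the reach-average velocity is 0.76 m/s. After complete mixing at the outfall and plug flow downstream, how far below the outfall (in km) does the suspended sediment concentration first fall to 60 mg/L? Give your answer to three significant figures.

21.9 km

Mixed concentration C = ΣQC/ΣQ = (1.010·28.00 + 0.2240·500.0) / 1.234 = 140.3/1.234 = 113.7 mg/L.
Set 113.7·exp(−k·t) = 60 → t = ln(113.7/60)/k = 28760 s = 7.988 h.
Distance = v·t = 0.76·28760 = 21850 m = 21.85 km.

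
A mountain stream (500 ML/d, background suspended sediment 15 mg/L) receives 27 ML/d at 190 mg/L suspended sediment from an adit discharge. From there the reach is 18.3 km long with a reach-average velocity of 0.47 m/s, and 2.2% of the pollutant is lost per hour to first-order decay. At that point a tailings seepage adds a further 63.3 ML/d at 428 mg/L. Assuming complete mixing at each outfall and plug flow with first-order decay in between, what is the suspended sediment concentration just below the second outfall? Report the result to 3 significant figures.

Mass balance: C = (500.0·15.00 + 27.00·190.0) / 527.0 = 12630/527.0 = 23.97 mg/L; combined flow 527.0 ML/d.
Travel time t = 18.3·1000 / 0.47 = 38940 s = 10.82 h.
2.2%/h lost → k = −ln(1 − 0.022) = 0.02225 h⁻¹.
After decay, C = 23.97 × e^(−kt) = 23.97 × 0.7862 = 18.84 mg/L.
Second outfall: C = (527.0·18.84 + 63.30·428.0)/590.3 = 62.72 mg/L.

62.7 mg/L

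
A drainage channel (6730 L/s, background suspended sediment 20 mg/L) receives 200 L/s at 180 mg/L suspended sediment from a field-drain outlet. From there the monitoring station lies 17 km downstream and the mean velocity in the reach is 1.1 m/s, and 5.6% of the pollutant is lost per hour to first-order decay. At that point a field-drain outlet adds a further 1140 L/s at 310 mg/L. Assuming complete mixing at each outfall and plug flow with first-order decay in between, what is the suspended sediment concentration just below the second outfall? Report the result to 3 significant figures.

60.3 mg/L

Flow-weighted average: C = (6730·20.00 + 200.0·180.0) / 6930 = 170600/6930 = 24.62 mg/L; combined flow 6930 L/s.
Travel time t = 17·1000 / 1.1 = 15450 s = 4.293 h.
5.6%/h lost → k = −ln(1 − 0.056) = 0.05763 h⁻¹.
Applying C = C₀e^(−kt): 24.62 × 0.7808 = 19.22 mg/L.
Second outfall: C = (6930·19.22 + 1140·310.0)/8070 = 60.30 mg/L.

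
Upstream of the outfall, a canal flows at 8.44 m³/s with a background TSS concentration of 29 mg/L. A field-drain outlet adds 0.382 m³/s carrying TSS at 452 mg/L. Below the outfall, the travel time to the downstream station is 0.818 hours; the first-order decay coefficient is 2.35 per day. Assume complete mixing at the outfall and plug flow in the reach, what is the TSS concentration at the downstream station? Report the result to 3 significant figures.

Mass balance: C = (8.440·29.00 + 0.3820·452.0) / 8.822 = 417.4/8.822 = 47.32 mg/L.
Decay over the reach: 47.32·exp(−kt) = 47.32·0.9230 = 43.67 mg/L.

43.7 mg/L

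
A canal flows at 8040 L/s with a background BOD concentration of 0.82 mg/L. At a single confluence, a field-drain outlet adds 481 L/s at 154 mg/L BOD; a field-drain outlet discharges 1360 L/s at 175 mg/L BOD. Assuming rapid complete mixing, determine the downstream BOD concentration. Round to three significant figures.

32.3 mg/L

Mixed concentration C = ΣQC/ΣQ = (8040·0.8200 + 481.0·154.0 + 1360·175.0) / 9881 = 318700/9881 = 32.25 mg/L.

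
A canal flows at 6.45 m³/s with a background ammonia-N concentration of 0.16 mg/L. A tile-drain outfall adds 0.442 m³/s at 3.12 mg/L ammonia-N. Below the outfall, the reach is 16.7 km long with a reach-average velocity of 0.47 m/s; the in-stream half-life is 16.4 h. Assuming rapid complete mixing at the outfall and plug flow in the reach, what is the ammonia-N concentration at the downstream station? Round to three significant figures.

0.231 mg/L

After mixing, C = (6.450·0.1600 + 0.4420·3.120) / 6.892 = 2.411/6.892 = 0.3498 mg/L.
Travel time t = 16.7·1000 / 0.47 = 35530 s = 9.870 h.
Half-life 16.4 h → k = ln 2 / 16.4 = 0.04227 h⁻¹ = 1.014 d⁻¹.
Decay over the reach: 0.3498·exp(−kt) = 0.3498·0.6589 = 0.2305 mg/L.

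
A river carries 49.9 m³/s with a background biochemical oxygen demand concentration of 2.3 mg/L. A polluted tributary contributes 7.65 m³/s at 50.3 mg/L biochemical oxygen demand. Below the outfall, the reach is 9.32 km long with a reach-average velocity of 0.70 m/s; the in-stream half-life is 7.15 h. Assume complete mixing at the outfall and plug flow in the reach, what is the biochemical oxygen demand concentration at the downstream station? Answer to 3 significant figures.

Mixed concentration C = ΣQC/ΣQ = (49.90·2.300 + 7.650·50.30) / 57.55 = 499.6/57.55 = 8.681 mg/L.
Travel time t = 9.32·1000 / 0.70 = 13310 s = 3.698 h.
Half-life 7.15 h → k = ln 2 / 7.15 = 0.09694 h⁻¹ = 2.327 d⁻¹.
Decay over the reach: 8.681·exp(−kt) = 8.681·0.6987 = 6.065 mg/L.

6.07 mg/L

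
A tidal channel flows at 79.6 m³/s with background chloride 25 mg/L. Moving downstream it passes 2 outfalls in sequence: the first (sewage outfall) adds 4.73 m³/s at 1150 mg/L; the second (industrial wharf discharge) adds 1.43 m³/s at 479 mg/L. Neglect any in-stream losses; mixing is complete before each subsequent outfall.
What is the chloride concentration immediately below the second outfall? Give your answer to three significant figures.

94.6 mg/L

Below outfall 1: Q → 84.33 m³/s, C = (79.60·25.00 + 4.730·1150)/84.33 = 88.10 mg/L.
Below outfall 2: Q → 85.76 m³/s, C = (84.33·88.10 + 1.430·479.0)/85.76 = 94.62 mg/L.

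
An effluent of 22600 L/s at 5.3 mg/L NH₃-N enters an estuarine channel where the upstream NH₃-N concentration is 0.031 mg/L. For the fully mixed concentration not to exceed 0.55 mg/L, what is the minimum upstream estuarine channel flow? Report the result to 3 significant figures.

207000 L/s

Set C_mix = 0.55: (Q·0.03100 + 22600·5.300) / (Q + 22600) = 0.55
→ Q = 22600·(5.300 − 0.55)/(0.55 − 0.03100) = 206800 L/s.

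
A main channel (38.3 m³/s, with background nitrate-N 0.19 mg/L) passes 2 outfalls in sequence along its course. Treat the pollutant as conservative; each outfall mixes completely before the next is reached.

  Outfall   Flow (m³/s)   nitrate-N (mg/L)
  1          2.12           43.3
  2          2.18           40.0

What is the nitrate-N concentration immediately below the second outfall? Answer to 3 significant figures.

After outfall 1: Q = 38.30 + 2.120 = 40.42 m³/s; C = (38.30·0.1900 + 2.120·43.30)/40.42 = 2.451 mg/L.
After outfall 2: Q = 40.42 + 2.180 = 42.60 m³/s; C = (40.42·2.451 + 2.180·40.00)/42.60 = 4.373 mg/L.

4.37 mg/L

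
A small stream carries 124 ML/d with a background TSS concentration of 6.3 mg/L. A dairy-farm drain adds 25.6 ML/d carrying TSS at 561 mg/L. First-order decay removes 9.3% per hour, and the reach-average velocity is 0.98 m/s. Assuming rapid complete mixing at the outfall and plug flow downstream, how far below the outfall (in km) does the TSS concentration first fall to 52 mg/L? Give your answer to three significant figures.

24.1 km

Mixed concentration C = ΣQC/ΣQ = (124.0·6.300 + 25.60·561.0) / 149.6 = 15140/149.6 = 101.2 mg/L.
9.3%/h lost → k = −ln(1 − 0.093) = 0.09761 h⁻¹.
Set 101.2·exp(−k·t) = 52 → t = ln(101.2/52)/k = 24560 s = 6.824 h.
Distance = v·t = 0.98·24560 = 24070 m = 24.07 km.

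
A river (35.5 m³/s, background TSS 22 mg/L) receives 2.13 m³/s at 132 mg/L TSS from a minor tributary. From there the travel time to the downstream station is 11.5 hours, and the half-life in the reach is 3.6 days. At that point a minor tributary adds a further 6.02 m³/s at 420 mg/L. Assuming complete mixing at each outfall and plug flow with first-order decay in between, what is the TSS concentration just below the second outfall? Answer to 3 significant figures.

Mass balance: C = (35.50·22.00 + 2.130·132.0) / 37.63 = 1062/37.63 = 28.23 mg/L; combined flow 37.63 m³/s.
Half-life 3.6 d → k = ln 2 / 3.6 = 0.1925 d⁻¹.
After decay, C = 28.23 × e^(−kt) = 28.23 × 0.9119 = 25.74 mg/L.
Second outfall: C = (37.63·25.74 + 6.020·420.0)/43.65 = 80.11 mg/L.

80.1 mg/L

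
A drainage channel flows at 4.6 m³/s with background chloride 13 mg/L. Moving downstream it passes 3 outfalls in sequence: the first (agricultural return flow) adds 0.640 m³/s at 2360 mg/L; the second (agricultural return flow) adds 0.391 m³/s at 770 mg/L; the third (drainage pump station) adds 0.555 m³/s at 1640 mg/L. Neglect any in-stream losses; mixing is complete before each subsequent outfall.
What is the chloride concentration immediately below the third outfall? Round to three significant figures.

After outfall 1: Q = 4.600 + 0.6400 = 5.240 m³/s; C = (4.600·13.00 + 0.6400·2360)/5.240 = 299.7 mg/L.
After outfall 2: Q = 5.240 + 0.3910 = 5.631 m³/s; C = (5.240·299.7 + 0.3910·770.0)/5.631 = 332.3 mg/L.
After outfall 3: Q = 5.631 + 0.5550 = 6.186 m³/s; C = (5.631·332.3 + 0.5550·1640)/6.186 = 449.6 mg/L.

450 mg/L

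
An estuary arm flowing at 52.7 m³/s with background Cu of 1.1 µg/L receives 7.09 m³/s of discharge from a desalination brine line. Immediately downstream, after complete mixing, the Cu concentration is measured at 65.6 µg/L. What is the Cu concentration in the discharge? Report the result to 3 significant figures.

Mass balance: 52.70·1.100 + 7.090·Cₑ = 59.79·65.60
→ Cₑ = (59.79·65.60 − 52.70·1.100) / 7.090 = 545.0 µg/L.

545 µg/L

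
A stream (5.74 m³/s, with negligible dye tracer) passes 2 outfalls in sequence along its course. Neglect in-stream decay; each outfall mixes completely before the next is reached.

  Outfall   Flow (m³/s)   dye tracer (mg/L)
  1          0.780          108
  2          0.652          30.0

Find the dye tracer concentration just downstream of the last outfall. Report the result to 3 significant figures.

Below outfall 1: Q → 6.520 m³/s, C = (5.740·0 + 0.7800·108.0)/6.520 = 12.92 mg/L.
Below outfall 2: Q → 7.172 m³/s, C = (6.520·12.92 + 0.6520·30.00)/7.172 = 14.47 mg/L.

14.5 mg/L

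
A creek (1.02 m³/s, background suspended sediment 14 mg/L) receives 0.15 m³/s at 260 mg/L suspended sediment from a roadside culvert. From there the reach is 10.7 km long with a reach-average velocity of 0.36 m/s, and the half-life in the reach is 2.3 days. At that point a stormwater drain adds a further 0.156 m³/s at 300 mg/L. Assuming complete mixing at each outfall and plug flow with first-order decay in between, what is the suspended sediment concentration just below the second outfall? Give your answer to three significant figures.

71.5 mg/L

Mass balance: C = (1.020·14.00 + 0.1500·260.0) / 1.170 = 53.28/1.170 = 45.54 mg/L; combined flow 1.170 m³/s.
Travel time t = 10.7·1000 / 0.36 = 29720 s = 8.256 h.
Half-life 2.3 d → k = ln 2 / 2.3 = 0.3014 d⁻¹.
First-order decay: C = 45.54·exp(−k·t) = 45.54·0.9015 = 41.05 mg/L.
Second outfall: C = (1.170·41.05 + 0.1560·300.0)/1.326 = 71.52 mg/L.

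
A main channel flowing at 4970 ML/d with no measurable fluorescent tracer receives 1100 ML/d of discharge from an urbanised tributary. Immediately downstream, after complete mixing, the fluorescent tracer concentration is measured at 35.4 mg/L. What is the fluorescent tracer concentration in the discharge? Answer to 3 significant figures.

Mass balance: 4970·0 + 1100·Cₑ = 6070·35.40
→ Cₑ = (6070·35.40 − 4970·0) / 1100 = 195.3 mg/L.

195 mg/L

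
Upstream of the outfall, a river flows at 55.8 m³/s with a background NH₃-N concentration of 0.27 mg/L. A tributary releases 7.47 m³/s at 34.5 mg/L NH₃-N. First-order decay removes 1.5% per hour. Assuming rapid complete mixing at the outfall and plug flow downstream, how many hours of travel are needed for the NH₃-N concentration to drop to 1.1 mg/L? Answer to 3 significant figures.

90.4 h

After mixing, C = (55.80·0.2700 + 7.470·34.50) / 63.27 = 272.8/63.27 = 4.311 mg/L.
1.5%/h lost → k = −ln(1 − 0.015) = 0.01511 h⁻¹.
4.311·exp(−k·t) = 1.1 → t = ln(4.311/1.1)/k = 325400 s = 90.38 h.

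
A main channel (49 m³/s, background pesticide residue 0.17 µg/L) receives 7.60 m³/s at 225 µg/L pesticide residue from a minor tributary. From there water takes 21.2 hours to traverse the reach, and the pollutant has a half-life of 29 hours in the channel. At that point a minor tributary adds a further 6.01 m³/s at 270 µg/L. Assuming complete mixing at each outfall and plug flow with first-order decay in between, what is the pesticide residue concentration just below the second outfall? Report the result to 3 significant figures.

42.5 µg/L

Flow-weighted average: C = (49.00·0.1700 + 7.600·225.0) / 56.60 = 1718/56.60 = 30.36 µg/L; combined flow 56.60 m³/s.
Half-life 29 h → k = ln 2 / 29 = 0.02390 h⁻¹ = 0.5736 d⁻¹.
Decay over the reach: 30.36·exp(−kt) = 30.36·0.6025 = 18.29 µg/L.
At the second outfall, C = (56.60·18.29 + 6.010·270.0) / (56.60 + 6.010) = 42.45 µg/L.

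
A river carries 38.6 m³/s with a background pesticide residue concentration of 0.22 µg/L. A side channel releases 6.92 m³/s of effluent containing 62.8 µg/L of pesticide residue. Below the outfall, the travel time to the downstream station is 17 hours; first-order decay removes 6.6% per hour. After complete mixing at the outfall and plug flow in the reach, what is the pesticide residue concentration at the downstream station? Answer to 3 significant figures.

Mass balance: C = (38.60·0.2200 + 6.920·62.80) / 45.52 = 443.1/45.52 = 9.733 µg/L.
6.6%/h lost → k = −ln(1 − 0.066) = 0.06828 h⁻¹.
After decay, C = 9.733 × e^(−kt) = 9.733 × 0.3133 = 3.049 µg/L.

3.05 µg/L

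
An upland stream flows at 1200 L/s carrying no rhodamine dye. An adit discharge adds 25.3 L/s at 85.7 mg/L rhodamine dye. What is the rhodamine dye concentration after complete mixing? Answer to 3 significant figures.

1.77 mg/L

Conservation of mass: C = (1200·0 + 25.30·85.70) / 1225 = 2168/1225 = 1.770 mg/L.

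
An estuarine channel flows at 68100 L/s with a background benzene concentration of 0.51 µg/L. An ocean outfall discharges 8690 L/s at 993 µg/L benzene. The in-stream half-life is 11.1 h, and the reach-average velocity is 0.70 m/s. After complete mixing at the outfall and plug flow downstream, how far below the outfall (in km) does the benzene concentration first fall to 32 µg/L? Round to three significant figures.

Conservation of mass: C = (68100·0.5100 + 8690·993.0) / 76790 = 8664000/76790 = 112.8 µg/L.
Half-life 11.1 h → k = ln 2 / 11.1 = 0.06245 h⁻¹ = 1.499 d⁻¹.
Set 112.8·exp(−k·t) = 32 → t = ln(112.8/32)/k = 72650 s = 20.18 h.
Distance = v·t = 0.70·72650 = 50850 m = 50.85 km.

50.9 km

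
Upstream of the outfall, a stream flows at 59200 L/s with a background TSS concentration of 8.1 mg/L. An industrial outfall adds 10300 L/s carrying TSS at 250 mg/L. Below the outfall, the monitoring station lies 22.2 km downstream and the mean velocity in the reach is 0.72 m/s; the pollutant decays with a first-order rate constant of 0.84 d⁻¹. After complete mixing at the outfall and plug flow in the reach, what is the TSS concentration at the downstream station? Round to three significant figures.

After mixing, C = (59200·8.100 + 10300·250.0) / 69500 = 3055000/69500 = 43.95 mg/L.
Travel time t = 22.2·1000 / 0.72 = 30830 s = 8.565 h.
After decay, C = 43.95 × e^(−kt) = 43.95 × 0.7410 = 32.57 mg/L.

32.6 mg/L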